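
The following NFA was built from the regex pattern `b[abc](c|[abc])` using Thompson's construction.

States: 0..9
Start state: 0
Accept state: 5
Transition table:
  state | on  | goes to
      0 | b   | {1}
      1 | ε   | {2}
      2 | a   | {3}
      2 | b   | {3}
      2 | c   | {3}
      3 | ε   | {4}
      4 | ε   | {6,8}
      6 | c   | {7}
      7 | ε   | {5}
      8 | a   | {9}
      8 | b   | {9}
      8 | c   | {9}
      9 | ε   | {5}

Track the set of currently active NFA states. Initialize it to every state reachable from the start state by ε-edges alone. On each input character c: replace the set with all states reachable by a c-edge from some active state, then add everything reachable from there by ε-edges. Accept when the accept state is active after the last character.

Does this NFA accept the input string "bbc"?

Answer: ACCEPT

Trace:
initial (ε-close {0}): {0}
'b' @ 1: {1,2}
'b' @ 2: {3,4,6,8}
'c' @ 3: {5,7,9}  (accept∈set)
after full input: {5,7,9}  (accept=5 in)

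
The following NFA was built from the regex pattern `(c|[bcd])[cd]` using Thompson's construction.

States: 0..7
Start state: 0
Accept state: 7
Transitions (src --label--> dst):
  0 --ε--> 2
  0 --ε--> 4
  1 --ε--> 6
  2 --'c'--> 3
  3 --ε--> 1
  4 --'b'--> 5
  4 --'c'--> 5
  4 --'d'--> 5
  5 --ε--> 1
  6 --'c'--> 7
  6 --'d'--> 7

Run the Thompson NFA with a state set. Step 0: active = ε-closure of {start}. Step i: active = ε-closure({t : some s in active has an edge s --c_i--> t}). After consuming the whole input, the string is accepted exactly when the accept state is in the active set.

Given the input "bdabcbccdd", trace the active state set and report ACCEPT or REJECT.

Answer: REJECT

Trace:
start: ε-closure({0}) = {0,2,4}
'b' @ 1: {1,5,6}
'd' @ 2: {7}  ✓accept
'a' @ 3: {}  — no active states
rest 'bcbccdd' ignored (set empty)
after full input: {}  (accept=7 not in)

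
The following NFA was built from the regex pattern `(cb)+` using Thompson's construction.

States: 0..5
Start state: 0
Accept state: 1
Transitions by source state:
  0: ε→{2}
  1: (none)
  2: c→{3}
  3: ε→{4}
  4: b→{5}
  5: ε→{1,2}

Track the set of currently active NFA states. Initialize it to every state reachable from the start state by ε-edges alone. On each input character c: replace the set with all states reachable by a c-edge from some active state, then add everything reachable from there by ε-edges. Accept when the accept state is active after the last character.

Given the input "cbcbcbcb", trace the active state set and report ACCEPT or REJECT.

Answer: ACCEPT

Derivation:
start: ε-closure({0}) = {0,2}
'c' @ 1: {3,4}
'b' @ 2: {1,2,5}  (accept∈set)
'c' @ 3: {3,4}
'b' @ 4: {1,2,5}  (accept∈set)
'c' @ 5: {3,4}
'b' @ 6: {1,2,5}  (accept∈set)
'c' @ 7: {3,4}
'b' @ 8: {1,2,5}  (accept∈set)
final: {1,2,5}; accept 1 in set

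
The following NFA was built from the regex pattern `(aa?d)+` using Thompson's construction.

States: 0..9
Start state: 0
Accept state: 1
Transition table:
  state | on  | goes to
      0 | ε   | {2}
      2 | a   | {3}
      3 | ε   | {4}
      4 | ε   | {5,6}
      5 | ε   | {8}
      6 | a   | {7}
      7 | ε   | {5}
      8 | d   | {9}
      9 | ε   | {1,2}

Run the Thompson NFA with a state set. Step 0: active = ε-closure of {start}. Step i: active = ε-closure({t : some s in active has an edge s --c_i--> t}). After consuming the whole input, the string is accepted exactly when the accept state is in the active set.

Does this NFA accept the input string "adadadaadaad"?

Answer: ACCEPT

Trace:
initial (ε-close {0}): {0,2}
'a' @ 1: {3,4,5,6,8}
'd' @ 2: {1,2,9}  [accepting]
'a' @ 3: {3,4,5,6,8}
'd' @ 4: {1,2,9}  [accepting]
'a' @ 5: {3,4,5,6,8}
'd' @ 6: {1,2,9}  [accepting]
'a' @ 7: {3,4,5,6,8}
'a' @ 8: {5,7,8}
'd' @ 9: {1,2,9}  [accepting]
'a' @ 10: {3,4,5,6,8}
'a' @ 11: {5,7,8}
'd' @ 12: {1,2,9}  [accepting]
end set {1,2,9} — state 1 in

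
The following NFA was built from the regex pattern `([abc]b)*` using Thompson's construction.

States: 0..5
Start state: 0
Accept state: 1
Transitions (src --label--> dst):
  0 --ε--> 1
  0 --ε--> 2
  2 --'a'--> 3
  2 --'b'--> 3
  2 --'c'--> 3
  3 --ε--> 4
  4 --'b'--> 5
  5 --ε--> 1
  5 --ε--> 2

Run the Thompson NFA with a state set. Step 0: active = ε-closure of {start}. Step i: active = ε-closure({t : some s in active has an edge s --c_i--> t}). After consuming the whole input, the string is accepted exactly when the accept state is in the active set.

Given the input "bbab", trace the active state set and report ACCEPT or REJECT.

Answer: ACCEPT

Derivation:
start: ε-closure({0}) = {0,1,2}
'b' @ 1: {3,4}
'b' @ 2: {1,2,5}  ✓accept
'a' @ 3: {3,4}
'b' @ 4: {1,2,5}  ✓accept
after full input: {1,2,5}  (accept=1 in)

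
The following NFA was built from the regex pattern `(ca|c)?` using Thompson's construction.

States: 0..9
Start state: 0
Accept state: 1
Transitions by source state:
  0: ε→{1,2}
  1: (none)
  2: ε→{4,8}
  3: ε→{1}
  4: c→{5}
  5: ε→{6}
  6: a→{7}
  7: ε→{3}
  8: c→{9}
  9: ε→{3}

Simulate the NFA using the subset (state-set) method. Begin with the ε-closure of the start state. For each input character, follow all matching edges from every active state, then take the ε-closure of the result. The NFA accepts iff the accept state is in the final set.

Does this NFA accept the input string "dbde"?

Answer: REJECT

Derivation:
start: ε-closure({0}) = {0,1,2,4,8}
'd' @ 1: {}  — dead — no transitions
rest 'bde' ignored (set empty)
after full input: {}  (accept=1 not in)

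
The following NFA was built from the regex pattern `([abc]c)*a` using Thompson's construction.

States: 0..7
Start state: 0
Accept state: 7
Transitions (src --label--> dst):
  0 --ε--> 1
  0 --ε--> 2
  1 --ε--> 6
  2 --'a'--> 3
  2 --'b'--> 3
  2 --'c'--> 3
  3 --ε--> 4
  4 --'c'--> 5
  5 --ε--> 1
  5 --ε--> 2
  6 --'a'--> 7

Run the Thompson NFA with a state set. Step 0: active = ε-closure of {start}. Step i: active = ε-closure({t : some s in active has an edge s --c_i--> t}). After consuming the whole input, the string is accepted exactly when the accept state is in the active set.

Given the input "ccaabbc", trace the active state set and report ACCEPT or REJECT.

initial (ε-close {0}): {0,1,2,6}
'c' @ 1: {3,4}
'c' @ 2: {1,2,5,6}
'a' @ 3: {3,4,7}  [accepting]
'a' @ 4: {}  — dead — no transitions
rest 'bbc' ignored (set empty)
end set {} — state 7 not in

Answer: REJECT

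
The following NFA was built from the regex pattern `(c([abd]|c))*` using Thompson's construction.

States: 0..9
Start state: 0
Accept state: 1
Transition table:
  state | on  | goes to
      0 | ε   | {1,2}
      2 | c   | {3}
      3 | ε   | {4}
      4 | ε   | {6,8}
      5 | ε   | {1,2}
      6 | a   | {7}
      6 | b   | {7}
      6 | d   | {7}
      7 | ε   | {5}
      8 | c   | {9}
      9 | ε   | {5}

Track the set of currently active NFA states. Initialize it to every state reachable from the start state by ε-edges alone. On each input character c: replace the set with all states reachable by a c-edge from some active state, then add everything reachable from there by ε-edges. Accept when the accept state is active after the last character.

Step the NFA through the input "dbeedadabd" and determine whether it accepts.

Answer: REJECT

Derivation:
start: ε-closure({0}) = {0,1,2}
'd' @ 1: {}  — dead — no transitions
rest 'beedadabd' ignored (set empty)
after full input: {}  (accept=1 not in)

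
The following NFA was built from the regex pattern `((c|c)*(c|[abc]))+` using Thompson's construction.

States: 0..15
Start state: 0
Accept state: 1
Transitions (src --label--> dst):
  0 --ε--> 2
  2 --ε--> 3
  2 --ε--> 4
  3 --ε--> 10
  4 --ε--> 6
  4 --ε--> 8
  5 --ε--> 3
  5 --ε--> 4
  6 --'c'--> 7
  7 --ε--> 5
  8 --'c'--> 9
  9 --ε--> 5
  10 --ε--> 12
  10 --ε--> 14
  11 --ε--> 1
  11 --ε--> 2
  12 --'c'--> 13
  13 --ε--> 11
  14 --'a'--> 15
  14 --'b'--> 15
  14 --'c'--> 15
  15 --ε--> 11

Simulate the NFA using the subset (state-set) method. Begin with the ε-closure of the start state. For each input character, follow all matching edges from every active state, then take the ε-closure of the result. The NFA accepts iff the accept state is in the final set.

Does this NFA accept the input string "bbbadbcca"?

S₀ = ε-closure({0}) = {0,2,3,4,6,8,10,12,14}
'b' @ 1: {1,2,3,4,6,8,10,11,12,14,15}  [accepting]
'b' @ 2: {1,2,3,4,6,8,10,11,12,14,15}  [accepting]
'b' @ 3: {1,2,3,4,6,8,10,11,12,14,15}  [accepting]
'a' @ 4: {1,2,3,4,6,8,10,11,12,14,15}  [accepting]
'd' @ 5: {}  — dead — no transitions
rest 'bcca' ignored (set empty)
end set {} — state 1 not in

Answer: REJECT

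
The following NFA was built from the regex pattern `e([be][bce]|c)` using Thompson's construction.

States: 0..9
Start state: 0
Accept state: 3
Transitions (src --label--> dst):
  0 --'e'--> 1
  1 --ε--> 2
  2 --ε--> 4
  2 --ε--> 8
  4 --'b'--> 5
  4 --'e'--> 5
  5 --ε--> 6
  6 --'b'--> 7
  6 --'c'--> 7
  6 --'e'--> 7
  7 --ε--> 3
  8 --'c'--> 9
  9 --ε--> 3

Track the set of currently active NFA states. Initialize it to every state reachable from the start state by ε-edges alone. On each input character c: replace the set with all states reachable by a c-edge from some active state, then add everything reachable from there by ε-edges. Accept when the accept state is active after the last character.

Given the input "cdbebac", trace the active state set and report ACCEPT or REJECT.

S₀ = ε-closure({0}) = {0}
'c' @ 1: {}  — dead — no transitions
rest 'dbebac' ignored (set empty)
end set {} — state 3 not in

Answer: REJECT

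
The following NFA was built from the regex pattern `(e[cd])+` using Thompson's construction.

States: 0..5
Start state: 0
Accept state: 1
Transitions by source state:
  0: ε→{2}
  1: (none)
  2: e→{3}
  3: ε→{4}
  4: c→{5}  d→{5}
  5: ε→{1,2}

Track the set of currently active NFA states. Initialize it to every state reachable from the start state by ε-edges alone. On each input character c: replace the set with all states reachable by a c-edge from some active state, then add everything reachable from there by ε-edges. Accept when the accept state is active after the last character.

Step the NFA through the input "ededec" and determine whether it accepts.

start: ε-closure({0}) = {0,2}
'e' @ 1: {3,4}
'd' @ 2: {1,2,5}  ✓accept
'e' @ 3: {3,4}
'd' @ 4: {1,2,5}  ✓accept
'e' @ 5: {3,4}
'c' @ 6: {1,2,5}  ✓accept
final: {1,2,5}; accept 1 in set

Answer: ACCEPT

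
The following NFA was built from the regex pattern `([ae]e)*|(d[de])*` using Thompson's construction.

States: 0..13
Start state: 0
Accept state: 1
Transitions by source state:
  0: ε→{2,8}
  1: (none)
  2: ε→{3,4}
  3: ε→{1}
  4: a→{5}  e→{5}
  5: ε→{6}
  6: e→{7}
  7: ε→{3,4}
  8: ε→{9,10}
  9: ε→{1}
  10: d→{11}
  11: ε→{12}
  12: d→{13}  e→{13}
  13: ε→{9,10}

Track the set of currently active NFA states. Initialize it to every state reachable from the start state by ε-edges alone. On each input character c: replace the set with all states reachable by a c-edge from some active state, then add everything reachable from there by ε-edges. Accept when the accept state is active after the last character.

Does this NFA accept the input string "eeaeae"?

S₀ = ε-closure({0}) = {0,1,2,3,4,8,9,10}
'e' @ 1: {5,6}
'e' @ 2: {1,3,4,7}  [accepting]
'a' @ 3: {5,6}
'e' @ 4: {1,3,4,7}  [accepting]
'a' @ 5: {5,6}
'e' @ 6: {1,3,4,7}  [accepting]
end set {1,3,4,7} — state 1 in

Answer: ACCEPT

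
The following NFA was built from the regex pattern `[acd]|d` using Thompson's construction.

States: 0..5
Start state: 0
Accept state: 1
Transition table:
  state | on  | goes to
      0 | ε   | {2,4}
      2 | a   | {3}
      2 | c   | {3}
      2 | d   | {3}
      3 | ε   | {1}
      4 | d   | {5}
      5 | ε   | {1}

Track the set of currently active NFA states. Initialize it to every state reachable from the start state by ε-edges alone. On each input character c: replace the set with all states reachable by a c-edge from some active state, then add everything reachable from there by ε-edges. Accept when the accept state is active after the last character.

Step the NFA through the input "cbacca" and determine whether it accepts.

initial (ε-close {0}): {0,2,4}
'c' @ 1: {1,3}  (accept∈set)
'b' @ 2: {}  — state set empty
rest 'acca' ignored (set empty)
end set {} — state 1 not in

Answer: REJECT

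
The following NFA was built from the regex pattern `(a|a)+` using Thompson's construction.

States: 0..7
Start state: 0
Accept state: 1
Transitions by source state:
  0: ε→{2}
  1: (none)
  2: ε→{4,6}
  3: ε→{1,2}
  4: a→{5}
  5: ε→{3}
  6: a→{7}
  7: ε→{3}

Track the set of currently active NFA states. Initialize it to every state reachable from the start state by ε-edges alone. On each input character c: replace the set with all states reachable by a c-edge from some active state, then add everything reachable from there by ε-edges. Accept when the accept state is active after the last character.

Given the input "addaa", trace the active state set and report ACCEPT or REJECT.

initial (ε-close {0}): {0,2,4,6}
'a' @ 1: {1,2,3,4,5,6,7}  (accept∈set)
'd' @ 2: {}  — dead — no transitions
rest 'daa' ignored (set empty)
end set {} — state 1 not in

Answer: REJECT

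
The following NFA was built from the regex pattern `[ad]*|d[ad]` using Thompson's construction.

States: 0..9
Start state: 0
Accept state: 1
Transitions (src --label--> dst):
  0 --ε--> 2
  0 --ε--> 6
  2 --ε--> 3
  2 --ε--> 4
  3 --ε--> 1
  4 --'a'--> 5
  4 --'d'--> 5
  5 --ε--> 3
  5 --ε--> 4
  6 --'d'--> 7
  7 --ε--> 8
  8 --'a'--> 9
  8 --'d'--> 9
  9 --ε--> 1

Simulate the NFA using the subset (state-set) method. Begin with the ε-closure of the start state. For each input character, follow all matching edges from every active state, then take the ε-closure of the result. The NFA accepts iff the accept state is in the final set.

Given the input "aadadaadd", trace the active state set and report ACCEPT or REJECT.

S₀ = ε-closure({0}) = {0,1,2,3,4,6}
'a' @ 1: {1,3,4,5}  ✓accept
'a' @ 2: {1,3,4,5}  ✓accept
'd' @ 3: {1,3,4,5}  ✓accept
'a' @ 4: {1,3,4,5}  ✓accept
'd' @ 5: {1,3,4,5}  ✓accept
'a' @ 6: {1,3,4,5}  ✓accept
'a' @ 7: {1,3,4,5}  ✓accept
'd' @ 8: {1,3,4,5}  ✓accept
'd' @ 9: {1,3,4,5}  ✓accept
final: {1,3,4,5}; accept 1 in set

Answer: ACCEPT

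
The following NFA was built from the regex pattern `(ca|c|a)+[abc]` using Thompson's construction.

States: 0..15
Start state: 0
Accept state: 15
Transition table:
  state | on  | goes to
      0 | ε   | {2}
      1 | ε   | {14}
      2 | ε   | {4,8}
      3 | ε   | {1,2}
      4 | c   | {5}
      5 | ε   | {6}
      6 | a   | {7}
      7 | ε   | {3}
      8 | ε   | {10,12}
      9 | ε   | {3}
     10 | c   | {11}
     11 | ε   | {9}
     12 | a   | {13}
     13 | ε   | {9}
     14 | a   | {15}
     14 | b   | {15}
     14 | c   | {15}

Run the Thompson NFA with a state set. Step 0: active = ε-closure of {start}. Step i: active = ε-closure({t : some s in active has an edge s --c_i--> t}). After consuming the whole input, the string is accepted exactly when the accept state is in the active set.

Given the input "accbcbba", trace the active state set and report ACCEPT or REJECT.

Answer: REJECT

Steps:
S₀ = ε-closure({0}) = {0,2,4,8,10,12}
'a' @ 1: {1,2,3,4,8,9,10,12,13,14}
'c' @ 2: {1,2,3,4,5,6,8,9,10,11,12,14,15}  [accepting]
'c' @ 3: {1,2,3,4,5,6,8,9,10,11,12,14,15}  [accepting]
'b' @ 4: {15}  [accepting]
'c' @ 5: {}  — state set empty
rest 'bba' ignored (set empty)
final: {}; accept 15 not in set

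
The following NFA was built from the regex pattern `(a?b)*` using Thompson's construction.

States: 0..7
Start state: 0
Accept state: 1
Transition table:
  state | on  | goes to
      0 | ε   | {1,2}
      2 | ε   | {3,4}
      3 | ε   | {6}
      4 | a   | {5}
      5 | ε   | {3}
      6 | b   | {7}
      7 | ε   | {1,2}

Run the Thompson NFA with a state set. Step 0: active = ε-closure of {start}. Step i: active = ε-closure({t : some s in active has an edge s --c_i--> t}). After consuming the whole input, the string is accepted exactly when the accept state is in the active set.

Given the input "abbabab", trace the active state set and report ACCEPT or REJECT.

start: ε-closure({0}) = {0,1,2,3,4,6}
'a' @ 1: {3,5,6}
'b' @ 2: {1,2,3,4,6,7}  ✓accept
'b' @ 3: {1,2,3,4,6,7}  ✓accept
'a' @ 4: {3,5,6}
'b' @ 5: {1,2,3,4,6,7}  ✓accept
'a' @ 6: {3,5,6}
'b' @ 7: {1,2,3,4,6,7}  ✓accept
end set {1,2,3,4,6,7} — state 1 in

Answer: ACCEPT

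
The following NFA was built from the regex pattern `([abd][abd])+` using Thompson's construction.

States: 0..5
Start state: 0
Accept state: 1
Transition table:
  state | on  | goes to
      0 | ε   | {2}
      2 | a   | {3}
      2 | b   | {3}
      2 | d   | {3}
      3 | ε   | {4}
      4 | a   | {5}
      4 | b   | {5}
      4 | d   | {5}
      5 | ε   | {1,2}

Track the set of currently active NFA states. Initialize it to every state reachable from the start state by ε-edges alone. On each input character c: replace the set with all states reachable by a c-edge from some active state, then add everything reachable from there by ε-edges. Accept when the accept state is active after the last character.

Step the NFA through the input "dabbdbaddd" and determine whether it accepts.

S₀ = ε-closure({0}) = {0,2}
'd' @ 1: {3,4}
'a' @ 2: {1,2,5}  [accepting]
'b' @ 3: {3,4}
'b' @ 4: {1,2,5}  [accepting]
'd' @ 5: {3,4}
'b' @ 6: {1,2,5}  [accepting]
'a' @ 7: {3,4}
'd' @ 8: {1,2,5}  [accepting]
'd' @ 9: {3,4}
'd' @ 10: {1,2,5}  [accepting]
after full input: {1,2,5}  (accept=1 in)

Answer: ACCEPT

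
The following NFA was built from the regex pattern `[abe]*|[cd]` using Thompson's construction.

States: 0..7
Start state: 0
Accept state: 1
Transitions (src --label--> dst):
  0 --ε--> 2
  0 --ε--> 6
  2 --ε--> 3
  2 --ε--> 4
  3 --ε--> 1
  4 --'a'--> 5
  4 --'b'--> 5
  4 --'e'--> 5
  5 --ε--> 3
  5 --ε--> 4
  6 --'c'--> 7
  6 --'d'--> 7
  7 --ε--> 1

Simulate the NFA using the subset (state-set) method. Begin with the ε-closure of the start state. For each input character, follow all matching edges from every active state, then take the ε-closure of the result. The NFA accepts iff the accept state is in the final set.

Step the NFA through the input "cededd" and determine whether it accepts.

initial (ε-close {0}): {0,1,2,3,4,6}
'c' @ 1: {1,7}  ✓accept
'e' @ 2: {}  — no active states
rest 'dedd' ignored (set empty)
final: {}; accept 1 not in set

Answer: REJECT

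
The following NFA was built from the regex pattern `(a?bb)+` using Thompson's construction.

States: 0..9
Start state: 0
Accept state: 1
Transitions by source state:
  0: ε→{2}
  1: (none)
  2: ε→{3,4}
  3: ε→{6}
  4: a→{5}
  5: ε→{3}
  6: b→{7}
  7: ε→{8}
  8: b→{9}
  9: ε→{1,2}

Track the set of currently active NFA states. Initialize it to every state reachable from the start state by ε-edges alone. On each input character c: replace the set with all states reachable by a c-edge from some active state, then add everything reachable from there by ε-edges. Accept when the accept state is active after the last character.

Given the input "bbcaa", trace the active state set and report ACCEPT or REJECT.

Answer: REJECT

Steps:
initial (ε-close {0}): {0,2,3,4,6}
'b' @ 1: {7,8}
'b' @ 2: {1,2,3,4,6,9}  (accept∈set)
'c' @ 3: {}  — no active states
rest 'aa' ignored (set empty)
final: {}; accept 1 not in set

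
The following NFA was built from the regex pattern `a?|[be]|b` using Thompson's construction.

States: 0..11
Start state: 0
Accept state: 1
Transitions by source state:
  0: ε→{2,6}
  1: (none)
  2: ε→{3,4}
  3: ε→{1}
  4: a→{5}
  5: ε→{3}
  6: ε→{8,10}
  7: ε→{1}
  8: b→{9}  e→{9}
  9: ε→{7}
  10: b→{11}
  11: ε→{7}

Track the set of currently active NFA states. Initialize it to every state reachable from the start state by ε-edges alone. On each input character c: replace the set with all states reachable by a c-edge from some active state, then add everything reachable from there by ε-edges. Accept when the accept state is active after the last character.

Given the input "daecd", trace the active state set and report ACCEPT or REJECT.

initial (ε-close {0}): {0,1,2,3,4,6,8,10}
'd' @ 1: {}  — dead — no transitions
rest 'aecd' ignored (set empty)
final: {}; accept 1 not in set

Answer: REJECT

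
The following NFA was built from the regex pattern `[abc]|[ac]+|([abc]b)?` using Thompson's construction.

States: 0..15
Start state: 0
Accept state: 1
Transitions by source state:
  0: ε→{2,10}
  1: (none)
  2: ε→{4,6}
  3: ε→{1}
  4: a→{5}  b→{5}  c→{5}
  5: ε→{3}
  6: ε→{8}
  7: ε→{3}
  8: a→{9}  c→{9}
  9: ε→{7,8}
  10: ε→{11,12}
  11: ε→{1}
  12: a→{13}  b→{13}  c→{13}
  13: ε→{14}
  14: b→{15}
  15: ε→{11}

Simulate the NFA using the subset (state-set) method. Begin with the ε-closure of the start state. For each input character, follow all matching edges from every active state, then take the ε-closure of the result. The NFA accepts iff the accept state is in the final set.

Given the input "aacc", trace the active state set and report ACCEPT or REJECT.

S₀ = ε-closure({0}) = {0,1,2,4,6,8,10,11,12}
'a' @ 1: {1,3,5,7,8,9,13,14}  (accept∈set)
'a' @ 2: {1,3,7,8,9}  (accept∈set)
'c' @ 3: {1,3,7,8,9}  (accept∈set)
'c' @ 4: {1,3,7,8,9}  (accept∈set)
final: {1,3,7,8,9}; accept 1 in set

Answer: ACCEPT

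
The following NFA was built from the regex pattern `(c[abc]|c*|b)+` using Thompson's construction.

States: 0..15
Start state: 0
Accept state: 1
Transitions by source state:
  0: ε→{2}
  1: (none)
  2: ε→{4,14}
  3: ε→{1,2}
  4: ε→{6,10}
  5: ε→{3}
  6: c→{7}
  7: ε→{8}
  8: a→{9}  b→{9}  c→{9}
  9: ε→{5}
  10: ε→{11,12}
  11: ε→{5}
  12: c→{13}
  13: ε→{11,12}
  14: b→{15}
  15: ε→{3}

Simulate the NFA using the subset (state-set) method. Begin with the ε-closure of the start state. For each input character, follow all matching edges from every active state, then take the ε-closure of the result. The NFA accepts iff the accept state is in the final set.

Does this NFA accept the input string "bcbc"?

Answer: ACCEPT

Trace:
start: ε-closure({0}) = {0,1,2,3,4,5,6,10,11,12,14}
'b' @ 1: {1,2,3,4,5,6,10,11,12,14,15}  [accepting]
'c' @ 2: {1,2,3,4,5,6,7,8,10,11,12,13,14}  [accepting]
'b' @ 3: {1,2,3,4,5,6,9,10,11,12,14,15}  [accepting]
'c' @ 4: {1,2,3,4,5,6,7,8,10,11,12,13,14}  [accepting]
end set {1,2,3,4,5,6,7,8,10,11,12,13,14} — state 1 in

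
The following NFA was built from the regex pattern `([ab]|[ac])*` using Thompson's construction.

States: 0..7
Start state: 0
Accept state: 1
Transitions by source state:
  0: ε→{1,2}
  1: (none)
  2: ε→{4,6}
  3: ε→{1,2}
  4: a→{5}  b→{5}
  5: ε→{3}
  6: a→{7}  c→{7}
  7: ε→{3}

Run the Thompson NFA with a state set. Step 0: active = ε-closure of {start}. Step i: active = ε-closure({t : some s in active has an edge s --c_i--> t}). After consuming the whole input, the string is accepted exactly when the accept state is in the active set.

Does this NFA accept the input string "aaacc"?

Answer: ACCEPT

Derivation:
initial (ε-close {0}): {0,1,2,4,6}
'a' @ 1: {1,2,3,4,5,6,7}  (accept∈set)
'a' @ 2: {1,2,3,4,5,6,7}  (accept∈set)
'a' @ 3: {1,2,3,4,5,6,7}  (accept∈set)
'c' @ 4: {1,2,3,4,6,7}  (accept∈set)
'c' @ 5: {1,2,3,4,6,7}  (accept∈set)
final: {1,2,3,4,6,7}; accept 1 in set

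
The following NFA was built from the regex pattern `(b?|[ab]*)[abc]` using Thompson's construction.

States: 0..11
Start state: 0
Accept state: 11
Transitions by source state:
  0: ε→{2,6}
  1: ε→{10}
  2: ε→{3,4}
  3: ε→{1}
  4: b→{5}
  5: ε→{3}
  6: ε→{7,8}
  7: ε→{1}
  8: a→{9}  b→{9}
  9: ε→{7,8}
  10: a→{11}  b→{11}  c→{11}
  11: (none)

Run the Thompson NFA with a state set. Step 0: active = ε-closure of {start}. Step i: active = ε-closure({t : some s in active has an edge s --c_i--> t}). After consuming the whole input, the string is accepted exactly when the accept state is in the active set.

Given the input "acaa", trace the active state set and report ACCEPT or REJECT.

Answer: REJECT

Derivation:
S₀ = ε-closure({0}) = {0,1,2,3,4,6,7,8,10}
'a' @ 1: {1,7,8,9,10,11}  ✓accept
'c' @ 2: {11}  ✓accept
'a' @ 3: {}  — dead — no transitions
rest 'a' ignored (set empty)
after full input: {}  (accept=11 not in)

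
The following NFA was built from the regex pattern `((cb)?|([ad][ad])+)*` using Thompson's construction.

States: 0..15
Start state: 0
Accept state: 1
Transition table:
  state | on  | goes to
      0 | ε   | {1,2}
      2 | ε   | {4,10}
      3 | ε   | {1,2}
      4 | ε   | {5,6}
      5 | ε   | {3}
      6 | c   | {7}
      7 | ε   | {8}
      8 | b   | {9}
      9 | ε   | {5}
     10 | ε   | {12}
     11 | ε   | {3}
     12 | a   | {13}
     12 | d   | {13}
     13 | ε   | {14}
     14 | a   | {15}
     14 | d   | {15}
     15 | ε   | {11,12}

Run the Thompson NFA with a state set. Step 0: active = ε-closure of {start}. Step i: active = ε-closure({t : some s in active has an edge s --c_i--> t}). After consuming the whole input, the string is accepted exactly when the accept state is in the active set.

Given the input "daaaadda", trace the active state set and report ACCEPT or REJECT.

Answer: ACCEPT

Derivation:
S₀ = ε-closure({0}) = {0,1,2,3,4,5,6,10,12}
'd' @ 1: {13,14}
'a' @ 2: {1,2,3,4,5,6,10,11,12,15}  [accepting]
'a' @ 3: {13,14}
'a' @ 4: {1,2,3,4,5,6,10,11,12,15}  [accepting]
'a' @ 5: {13,14}
'd' @ 6: {1,2,3,4,5,6,10,11,12,15}  [accepting]
'd' @ 7: {13,14}
'a' @ 8: {1,2,3,4,5,6,10,11,12,15}  [accepting]
after full input: {1,2,3,4,5,6,10,11,12,15}  (accept=1 in)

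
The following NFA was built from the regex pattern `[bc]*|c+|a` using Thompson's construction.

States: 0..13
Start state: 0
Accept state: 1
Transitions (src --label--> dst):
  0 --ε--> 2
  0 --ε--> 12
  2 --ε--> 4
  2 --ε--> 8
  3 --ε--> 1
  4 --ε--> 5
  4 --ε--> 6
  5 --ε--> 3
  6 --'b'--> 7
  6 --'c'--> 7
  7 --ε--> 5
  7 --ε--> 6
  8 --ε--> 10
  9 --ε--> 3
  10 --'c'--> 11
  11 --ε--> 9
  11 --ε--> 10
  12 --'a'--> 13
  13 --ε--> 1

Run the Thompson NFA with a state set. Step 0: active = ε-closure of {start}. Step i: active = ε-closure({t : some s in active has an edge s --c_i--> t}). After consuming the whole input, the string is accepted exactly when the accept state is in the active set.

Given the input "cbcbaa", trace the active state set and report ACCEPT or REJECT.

Answer: REJECT

Derivation:
initial (ε-close {0}): {0,1,2,3,4,5,6,8,10,12}
'c' @ 1: {1,3,5,6,7,9,10,11}  ✓accept
'b' @ 2: {1,3,5,6,7}  ✓accept
'c' @ 3: {1,3,5,6,7}  ✓accept
'b' @ 4: {1,3,5,6,7}  ✓accept
'a' @ 5: {}  — state set empty
rest 'a' ignored (set empty)
final: {}; accept 1 not in set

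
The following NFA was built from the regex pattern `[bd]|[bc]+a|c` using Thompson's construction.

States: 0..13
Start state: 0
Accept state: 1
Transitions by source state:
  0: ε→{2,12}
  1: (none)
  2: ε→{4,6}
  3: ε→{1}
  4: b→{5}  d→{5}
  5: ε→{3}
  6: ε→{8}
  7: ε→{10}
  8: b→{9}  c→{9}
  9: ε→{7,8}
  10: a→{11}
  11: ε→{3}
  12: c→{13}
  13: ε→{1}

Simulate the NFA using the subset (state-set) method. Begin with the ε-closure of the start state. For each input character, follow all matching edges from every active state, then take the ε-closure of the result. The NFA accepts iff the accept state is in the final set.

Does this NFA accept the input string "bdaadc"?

initial (ε-close {0}): {0,2,4,6,8,12}
'b' @ 1: {1,3,5,7,8,9,10}  [accepting]
'd' @ 2: {}  — dead — no transitions
rest 'aadc' ignored (set empty)
after full input: {}  (accept=1 not in)

Answer: REJECT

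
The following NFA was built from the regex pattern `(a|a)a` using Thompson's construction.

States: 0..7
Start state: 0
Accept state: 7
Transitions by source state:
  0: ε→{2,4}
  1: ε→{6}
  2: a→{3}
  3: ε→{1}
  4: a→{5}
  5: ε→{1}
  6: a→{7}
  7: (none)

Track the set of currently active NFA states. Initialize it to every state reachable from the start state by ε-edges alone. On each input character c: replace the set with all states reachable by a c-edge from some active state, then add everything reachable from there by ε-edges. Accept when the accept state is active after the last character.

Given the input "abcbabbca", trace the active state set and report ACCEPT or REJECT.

Answer: REJECT

Derivation:
start: ε-closure({0}) = {0,2,4}
'a' @ 1: {1,3,5,6}
'b' @ 2: {}  — state set empty
rest 'cbabbca' ignored (set empty)
final: {}; accept 7 not in set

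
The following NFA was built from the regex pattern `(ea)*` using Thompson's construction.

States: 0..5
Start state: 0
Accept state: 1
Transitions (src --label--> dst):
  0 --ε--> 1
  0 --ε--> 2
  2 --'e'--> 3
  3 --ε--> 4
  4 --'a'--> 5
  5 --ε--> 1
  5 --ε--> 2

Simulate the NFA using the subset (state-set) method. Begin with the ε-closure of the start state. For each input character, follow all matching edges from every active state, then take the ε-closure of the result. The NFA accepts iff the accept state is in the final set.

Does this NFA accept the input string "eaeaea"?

S₀ = ε-closure({0}) = {0,1,2}
'e' @ 1: {3,4}
'a' @ 2: {1,2,5}  (accept∈set)
'e' @ 3: {3,4}
'a' @ 4: {1,2,5}  (accept∈set)
'e' @ 5: {3,4}
'a' @ 6: {1,2,5}  (accept∈set)
after full input: {1,2,5}  (accept=1 in)

Answer: ACCEPT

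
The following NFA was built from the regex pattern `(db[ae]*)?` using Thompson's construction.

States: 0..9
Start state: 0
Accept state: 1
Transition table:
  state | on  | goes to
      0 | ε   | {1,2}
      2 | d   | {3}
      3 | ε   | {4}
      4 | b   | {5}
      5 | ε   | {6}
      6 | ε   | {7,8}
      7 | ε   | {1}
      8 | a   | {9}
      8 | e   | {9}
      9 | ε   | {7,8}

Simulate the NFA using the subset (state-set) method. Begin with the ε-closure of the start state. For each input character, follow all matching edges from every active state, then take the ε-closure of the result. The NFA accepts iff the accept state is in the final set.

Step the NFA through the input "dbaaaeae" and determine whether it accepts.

Answer: ACCEPT

Trace:
initial (ε-close {0}): {0,1,2}
'd' @ 1: {3,4}
'b' @ 2: {1,5,6,7,8}  (accept∈set)
'a' @ 3: {1,7,8,9}  (accept∈set)
'a' @ 4: {1,7,8,9}  (accept∈set)
'a' @ 5: {1,7,8,9}  (accept∈set)
'e' @ 6: {1,7,8,9}  (accept∈set)
'a' @ 7: {1,7,8,9}  (accept∈set)
'e' @ 8: {1,7,8,9}  (accept∈set)
after full input: {1,7,8,9}  (accept=1 in)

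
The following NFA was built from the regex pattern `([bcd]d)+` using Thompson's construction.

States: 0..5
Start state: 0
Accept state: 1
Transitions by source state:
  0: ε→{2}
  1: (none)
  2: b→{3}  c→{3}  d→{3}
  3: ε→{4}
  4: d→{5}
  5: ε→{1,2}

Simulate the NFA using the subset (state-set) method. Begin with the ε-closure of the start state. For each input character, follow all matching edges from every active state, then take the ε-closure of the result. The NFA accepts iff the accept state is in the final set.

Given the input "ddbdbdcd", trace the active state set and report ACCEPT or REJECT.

start: ε-closure({0}) = {0,2}
'd' @ 1: {3,4}
'd' @ 2: {1,2,5}  (accept∈set)
'b' @ 3: {3,4}
'd' @ 4: {1,2,5}  (accept∈set)
'b' @ 5: {3,4}
'd' @ 6: {1,2,5}  (accept∈set)
'c' @ 7: {3,4}
'd' @ 8: {1,2,5}  (accept∈set)
after full input: {1,2,5}  (accept=1 in)

Answer: ACCEPT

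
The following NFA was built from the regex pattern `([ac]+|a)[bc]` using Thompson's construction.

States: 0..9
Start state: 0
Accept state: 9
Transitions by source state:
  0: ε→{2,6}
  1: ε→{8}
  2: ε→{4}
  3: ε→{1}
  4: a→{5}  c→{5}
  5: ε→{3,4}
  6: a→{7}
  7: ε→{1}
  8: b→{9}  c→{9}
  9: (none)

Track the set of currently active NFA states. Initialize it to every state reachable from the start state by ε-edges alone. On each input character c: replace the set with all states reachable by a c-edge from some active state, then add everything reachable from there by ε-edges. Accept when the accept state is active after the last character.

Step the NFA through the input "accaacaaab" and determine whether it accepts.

initial (ε-close {0}): {0,2,4,6}
'a' @ 1: {1,3,4,5,7,8}
'c' @ 2: {1,3,4,5,8,9}  [accepting]
'c' @ 3: {1,3,4,5,8,9}  [accepting]
'a' @ 4: {1,3,4,5,8}
'a' @ 5: {1,3,4,5,8}
'c' @ 6: {1,3,4,5,8,9}  [accepting]
'a' @ 7: {1,3,4,5,8}
'a' @ 8: {1,3,4,5,8}
'a' @ 9: {1,3,4,5,8}
'b' @ 10: {9}  [accepting]
end set {9} — state 9 in

Answer: ACCEPT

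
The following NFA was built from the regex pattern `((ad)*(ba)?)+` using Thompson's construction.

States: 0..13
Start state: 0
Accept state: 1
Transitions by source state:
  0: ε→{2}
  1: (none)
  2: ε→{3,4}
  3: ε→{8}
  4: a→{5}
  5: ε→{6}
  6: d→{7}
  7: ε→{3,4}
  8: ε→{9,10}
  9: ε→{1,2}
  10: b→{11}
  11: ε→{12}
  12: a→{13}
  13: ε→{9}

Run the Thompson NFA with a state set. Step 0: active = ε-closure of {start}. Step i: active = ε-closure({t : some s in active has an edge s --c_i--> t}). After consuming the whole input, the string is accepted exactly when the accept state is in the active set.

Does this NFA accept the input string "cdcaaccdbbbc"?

start: ε-closure({0}) = {0,1,2,3,4,8,9,10}
'c' @ 1: {}  — state set empty
rest 'dcaaccdbbbc' ignored (set empty)
end set {} — state 1 not in

Answer: REJECT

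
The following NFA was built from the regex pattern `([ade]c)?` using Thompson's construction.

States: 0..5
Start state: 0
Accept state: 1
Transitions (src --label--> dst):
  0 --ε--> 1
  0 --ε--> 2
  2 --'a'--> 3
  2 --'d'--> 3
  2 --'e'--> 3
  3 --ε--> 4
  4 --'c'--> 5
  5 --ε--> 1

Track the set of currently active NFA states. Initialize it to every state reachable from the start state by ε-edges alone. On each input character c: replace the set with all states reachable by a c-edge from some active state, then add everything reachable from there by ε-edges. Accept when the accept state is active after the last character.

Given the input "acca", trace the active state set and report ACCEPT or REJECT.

Answer: REJECT

Derivation:
start: ε-closure({0}) = {0,1,2}
'a' @ 1: {3,4}
'c' @ 2: {1,5}  (accept∈set)
'c' @ 3: {}  — state set empty
rest 'a' ignored (set empty)
final: {}; accept 1 not in set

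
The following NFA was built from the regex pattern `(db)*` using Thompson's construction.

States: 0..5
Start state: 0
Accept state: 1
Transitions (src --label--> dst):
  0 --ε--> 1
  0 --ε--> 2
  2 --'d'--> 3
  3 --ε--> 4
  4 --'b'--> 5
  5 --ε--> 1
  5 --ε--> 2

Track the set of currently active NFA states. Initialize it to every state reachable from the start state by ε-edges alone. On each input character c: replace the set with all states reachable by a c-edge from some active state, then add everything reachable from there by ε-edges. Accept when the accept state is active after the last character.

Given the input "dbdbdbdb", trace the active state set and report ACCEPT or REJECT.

Answer: ACCEPT

Steps:
S₀ = ε-closure({0}) = {0,1,2}
'd' @ 1: {3,4}
'b' @ 2: {1,2,5}  ✓accept
'd' @ 3: {3,4}
'b' @ 4: {1,2,5}  ✓accept
'd' @ 5: {3,4}
'b' @ 6: {1,2,5}  ✓accept
'd' @ 7: {3,4}
'b' @ 8: {1,2,5}  ✓accept
final: {1,2,5}; accept 1 in set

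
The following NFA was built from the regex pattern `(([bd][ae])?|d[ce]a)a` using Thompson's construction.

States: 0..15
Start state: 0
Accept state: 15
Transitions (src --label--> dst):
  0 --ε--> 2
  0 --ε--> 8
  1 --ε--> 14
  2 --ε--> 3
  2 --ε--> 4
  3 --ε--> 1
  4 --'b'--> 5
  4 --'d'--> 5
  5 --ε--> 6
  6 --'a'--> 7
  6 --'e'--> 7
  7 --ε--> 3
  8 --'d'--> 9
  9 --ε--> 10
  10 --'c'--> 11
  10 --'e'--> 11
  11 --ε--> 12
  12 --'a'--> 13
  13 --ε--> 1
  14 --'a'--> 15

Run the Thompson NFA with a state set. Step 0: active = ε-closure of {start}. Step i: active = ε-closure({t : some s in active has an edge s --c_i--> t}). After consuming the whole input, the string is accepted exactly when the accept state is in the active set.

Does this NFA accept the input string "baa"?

Answer: ACCEPT

Trace:
S₀ = ε-closure({0}) = {0,1,2,3,4,8,14}
'b' @ 1: {5,6}
'a' @ 2: {1,3,7,14}
'a' @ 3: {15}  [accepting]
final: {15}; accept 15 in set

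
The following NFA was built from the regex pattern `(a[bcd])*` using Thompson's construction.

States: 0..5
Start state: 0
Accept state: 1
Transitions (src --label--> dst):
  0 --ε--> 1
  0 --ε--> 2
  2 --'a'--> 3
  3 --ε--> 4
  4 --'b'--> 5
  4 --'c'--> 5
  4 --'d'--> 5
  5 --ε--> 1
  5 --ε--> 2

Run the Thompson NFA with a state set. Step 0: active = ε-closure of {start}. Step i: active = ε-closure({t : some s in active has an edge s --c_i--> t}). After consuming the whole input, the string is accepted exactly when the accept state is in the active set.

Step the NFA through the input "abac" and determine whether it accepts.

Answer: ACCEPT

Steps:
S₀ = ε-closure({0}) = {0,1,2}
'a' @ 1: {3,4}
'b' @ 2: {1,2,5}  ✓accept
'a' @ 3: {3,4}
'c' @ 4: {1,2,5}  ✓accept
after full input: {1,2,5}  (accept=1 in)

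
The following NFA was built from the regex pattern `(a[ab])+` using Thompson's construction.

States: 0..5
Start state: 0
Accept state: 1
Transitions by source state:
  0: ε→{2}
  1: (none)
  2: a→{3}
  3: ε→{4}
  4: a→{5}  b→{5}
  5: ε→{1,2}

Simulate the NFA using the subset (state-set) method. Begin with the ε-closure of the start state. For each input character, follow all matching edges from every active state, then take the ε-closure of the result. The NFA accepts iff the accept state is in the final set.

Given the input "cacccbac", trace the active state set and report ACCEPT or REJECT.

Answer: REJECT

Steps:
S₀ = ε-closure({0}) = {0,2}
'c' @ 1: {}  — state set empty
rest 'acccbac' ignored (set empty)
final: {}; accept 1 not in set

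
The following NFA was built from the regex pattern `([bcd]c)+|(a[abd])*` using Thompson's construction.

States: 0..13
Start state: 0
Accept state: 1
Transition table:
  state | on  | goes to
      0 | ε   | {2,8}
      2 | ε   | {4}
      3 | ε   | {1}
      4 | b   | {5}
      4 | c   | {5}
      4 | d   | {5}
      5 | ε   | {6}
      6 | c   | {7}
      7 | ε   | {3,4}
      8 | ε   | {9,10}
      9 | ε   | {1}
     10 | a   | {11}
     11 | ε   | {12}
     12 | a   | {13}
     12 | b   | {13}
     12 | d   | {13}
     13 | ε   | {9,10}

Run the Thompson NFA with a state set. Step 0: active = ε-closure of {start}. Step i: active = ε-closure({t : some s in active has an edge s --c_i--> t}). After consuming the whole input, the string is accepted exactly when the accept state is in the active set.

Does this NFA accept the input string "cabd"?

Answer: REJECT

Trace:
initial (ε-close {0}): {0,1,2,4,8,9,10}
'c' @ 1: {5,6}
'a' @ 2: {}  — state set empty
rest 'bd' ignored (set empty)
after full input: {}  (accept=1 not in)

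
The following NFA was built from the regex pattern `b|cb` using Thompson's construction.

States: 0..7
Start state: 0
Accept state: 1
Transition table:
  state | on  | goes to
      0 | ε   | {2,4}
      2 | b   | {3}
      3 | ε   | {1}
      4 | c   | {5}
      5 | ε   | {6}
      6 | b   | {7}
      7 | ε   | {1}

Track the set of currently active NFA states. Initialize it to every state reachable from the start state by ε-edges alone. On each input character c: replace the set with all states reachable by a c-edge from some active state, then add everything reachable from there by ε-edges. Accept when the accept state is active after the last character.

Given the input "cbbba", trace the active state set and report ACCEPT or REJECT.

initial (ε-close {0}): {0,2,4}
'c' @ 1: {5,6}
'b' @ 2: {1,7}  [accepting]
'b' @ 3: {}  — state set empty
rest 'ba' ignored (set empty)
after full input: {}  (accept=1 not in)

Answer: REJECT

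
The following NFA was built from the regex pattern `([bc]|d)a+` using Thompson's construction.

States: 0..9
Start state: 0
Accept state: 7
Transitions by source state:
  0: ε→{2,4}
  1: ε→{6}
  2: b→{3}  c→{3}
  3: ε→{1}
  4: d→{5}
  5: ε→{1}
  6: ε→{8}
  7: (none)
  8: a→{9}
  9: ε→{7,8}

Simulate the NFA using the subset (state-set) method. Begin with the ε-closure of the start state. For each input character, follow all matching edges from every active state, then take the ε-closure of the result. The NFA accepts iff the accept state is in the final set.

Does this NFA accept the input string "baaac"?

Answer: REJECT

Derivation:
initial (ε-close {0}): {0,2,4}
'b' @ 1: {1,3,6,8}
'a' @ 2: {7,8,9}  [accepting]
'a' @ 3: {7,8,9}  [accepting]
'a' @ 4: {7,8,9}  [accepting]
'c' @ 5: {}  — no active states
end set {} — state 7 not in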